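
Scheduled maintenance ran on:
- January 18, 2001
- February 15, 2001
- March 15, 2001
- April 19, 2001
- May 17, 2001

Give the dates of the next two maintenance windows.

These are Thursdays at 28- or 35-day spacing (28, 28, 35, 28).
The pattern: 3rd Thursday of the month.
June 2001 — 3rd Thursday is June 21, 2001.
July 2001 — 3rd Thursday is July 19, 2001.

June 21, 2001; July 19, 2001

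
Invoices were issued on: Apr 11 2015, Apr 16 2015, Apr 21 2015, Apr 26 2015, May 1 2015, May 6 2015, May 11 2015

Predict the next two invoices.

The spacing is 5, 5, 5, 5, 5, 5 days — always 5 days.
May 11 2015 + 5 days = May 16 2015.
May 16 2015 + 5 days = May 21 2015.

May 16 2015, May 21 2015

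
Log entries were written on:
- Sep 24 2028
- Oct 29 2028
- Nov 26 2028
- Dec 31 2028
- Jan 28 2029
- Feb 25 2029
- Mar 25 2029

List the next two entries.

Apr 29 2029, May 27 2029

All Sundays; the gaps (35, 28, 35, 28, 28, 28) vary with month length.
This is the last Sunday of each month.
Last Sunday of April 2029: Apr 29 2029.
Last Sunday of May 2029: May 27 2029.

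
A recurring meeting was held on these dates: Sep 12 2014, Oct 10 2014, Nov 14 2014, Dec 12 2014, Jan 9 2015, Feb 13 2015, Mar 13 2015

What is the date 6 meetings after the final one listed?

All dates are Fridays, 28, 35, 28, 28, 35, 28 days apart.
Specifically, the 2nd Friday of each month.
April 2015 — 2nd Friday is Apr 10 2015.
May 2015 — 2nd Friday is May 8 2015.
June 2015 — 2nd Friday is Jun 12 2015.
2nd Friday of July 2015: Jul 10 2015.
2nd Friday of August 2015: Aug 14 2015.
September 2015 — 2nd Friday is Sep 11 2015.

Sep 11 2015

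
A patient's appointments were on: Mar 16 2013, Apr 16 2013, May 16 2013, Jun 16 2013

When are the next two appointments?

Gaps: 31, 30, 31 days — not constant. Every event is on the 16th of the month.
Pattern: the 16th of each month.
Next: July 2013 → Jul 16 2013.
Next: August 2013 → Aug 16 2013.

Jul 16 2013, Aug 16 2013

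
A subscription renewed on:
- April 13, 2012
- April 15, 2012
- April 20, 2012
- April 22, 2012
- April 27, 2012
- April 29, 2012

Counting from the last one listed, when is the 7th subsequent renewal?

Every event lands on a Friday or Sunday (gaps cycle 2, 5, 2, 5, 2).
So the schedule is: every Friday and Sunday.
The following Friday is May 4, 2012.
Next Sunday: May 6, 2012.
Next Friday: May 11, 2012.
The following Sunday is May 13, 2012.
The following Friday is May 18, 2012.
The following Sunday is May 20, 2012.
Next Friday: May 25, 2012.

May 25, 2012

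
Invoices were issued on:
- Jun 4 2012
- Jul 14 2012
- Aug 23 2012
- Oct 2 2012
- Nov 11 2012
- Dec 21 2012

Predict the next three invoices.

The spacing is 40, 40, 40, 40, 40 days — always 40 days.
Dec 21 2012 + 40 days = Jan 30 2013.
Jan 30 2013 + 40 days = Mar 11 2013.
Mar 11 2013 + 40 days = Apr 20 2013.

Jan 30 2013, Mar 11 2013, Apr 20 2013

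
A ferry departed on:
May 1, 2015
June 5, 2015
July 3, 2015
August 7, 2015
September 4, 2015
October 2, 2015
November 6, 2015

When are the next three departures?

December 4, 2015; January 1, 2016; February 5, 2016

These are Fridays at 28- or 35-day spacing (35, 28, 35, 28, 28, 35).
The pattern: 1st Friday of the month.
December 2015 — 1st Friday is December 4, 2015.
January 2016 — 1st Friday is January 1, 2016.
February 2016 — 1st Friday is February 5, 2016.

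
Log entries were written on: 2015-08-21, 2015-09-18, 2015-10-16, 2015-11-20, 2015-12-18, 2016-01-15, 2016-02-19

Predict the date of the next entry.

All dates are Fridays, 28, 28, 35, 28, 28, 35 days apart.
Specifically, the 3rd Friday of each month.
March 2016 — 3rd Friday is 2016-03-18.

2016-03-18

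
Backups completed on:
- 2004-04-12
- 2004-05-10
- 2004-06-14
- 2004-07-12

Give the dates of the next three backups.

2004-08-09, 2004-09-13, 2004-10-11

Gaps: 28, 35, 28 days — a mix of 28 and 35. Every date is a Monday.
Each is the 2nd Monday of its month.
August 2004 — 2nd Monday is 2004-08-09.
September 2004 — 2nd Monday is 2004-09-13.
2nd Monday of October 2004: 2004-10-11.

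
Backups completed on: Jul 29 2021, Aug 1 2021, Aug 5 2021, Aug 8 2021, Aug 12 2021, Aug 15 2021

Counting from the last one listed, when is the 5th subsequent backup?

Every event lands on a Thursday or Sunday (gaps cycle 3, 4, 3, 4, 3).
So the schedule is: every Thursday and Sunday.
Next Thursday: Aug 19 2021.
The following Sunday is Aug 22 2021.
Next Thursday: Aug 26 2021.
Next Sunday: Aug 29 2021.
Next Thursday: Sep 2 2021.

Sep 2 2021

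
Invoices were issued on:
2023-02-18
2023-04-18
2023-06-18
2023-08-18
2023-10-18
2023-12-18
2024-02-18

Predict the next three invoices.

Each date is the 18th; the gaps (59, 61, 61, 61, 61, 62) track the month lengths.
The rule is the 18th of every 2 months.
Next: April 2024 → 2024-04-18.
Next: June 2024 → 2024-06-18.
August 2024: 2024-08-18.

2024-04-18, 2024-06-18, 2024-08-18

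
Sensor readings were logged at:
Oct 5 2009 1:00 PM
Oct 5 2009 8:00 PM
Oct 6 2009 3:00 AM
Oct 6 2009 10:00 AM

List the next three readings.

Oct 6 2009 5:00 PM, Oct 7 2009 12:00 AM, Oct 7 2009 7:00 AM

Gaps: 7, 7, 7 hours — each event is 7 hours after the previous one.
Oct 6 2009 10:00 AM + 7 h = Oct 6 2009 5:00 PM.
Oct 6 2009 5:00 PM + 7 h = Oct 7 2009 12:00 AM.
Oct 7 2009 12:00 AM + 7 h = Oct 7 2009 7:00 AM.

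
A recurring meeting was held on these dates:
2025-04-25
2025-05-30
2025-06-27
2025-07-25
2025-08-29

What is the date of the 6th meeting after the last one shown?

All Fridays; the gaps (35, 28, 28, 35) vary with month length.
This is the last Friday of each month.
September 2025 ends with Friday 2025-09-26.
October 2025 ends with Friday 2025-10-31.
Last Friday of November 2025: 2025-11-28.
December 2025 ends with Friday 2025-12-26.
January 2026 ends with Friday 2026-01-30.
February 2026 ends with Friday 2026-02-27.

2026-02-27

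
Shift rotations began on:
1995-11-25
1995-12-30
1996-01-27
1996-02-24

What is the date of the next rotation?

Every date is a Saturday; gaps 35, 28, 28 days.
Each is the last Saturday of its month (at least one falls on the 29th or later, ruling out '4th Saturday').
Last Saturday of March 1996: 1996-03-30.

1996-03-30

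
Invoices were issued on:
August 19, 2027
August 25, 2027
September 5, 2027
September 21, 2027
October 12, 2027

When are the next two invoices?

November 7, 2027; December 8, 2027

Intervals are 6, 11, 16, 21 days — an arithmetic progression with common difference 5.
Next gap: 26 days. October 12, 2027 + 26 days = November 7, 2027.
Next gap: 31 days. November 7, 2027 + 31 days = December 8, 2027.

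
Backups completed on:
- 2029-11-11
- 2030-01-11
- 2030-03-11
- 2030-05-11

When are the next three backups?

2030-07-11, 2030-09-11, 2030-11-11

Each date is the 11th; the gaps (61, 59, 61) track the month lengths.
The rule is the 11th of every 2 months.
July 2030: 2030-07-11.
Next: September 2030 → 2030-09-11.
Next: November 2030 → 2030-11-11.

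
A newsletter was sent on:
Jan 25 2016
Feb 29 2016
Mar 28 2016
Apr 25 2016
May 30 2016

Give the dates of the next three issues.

All Mondays; the gaps (35, 28, 28, 35) vary with month length.
This is the last Monday of each month.
Last Monday of June 2016: Jun 27 2016.
July 2016 ends with Monday Jul 25 2016.
Last Monday of August 2016: Aug 29 2016.

Jun 27 2016, Jul 25 2016, Aug 29 2016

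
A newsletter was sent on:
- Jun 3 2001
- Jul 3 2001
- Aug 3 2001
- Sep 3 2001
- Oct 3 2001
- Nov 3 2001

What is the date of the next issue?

Dec 3 2001

The day-of-month is always 3 (30, 31, 31, 30, 31 days between events).
So this recurs on the 3rd of each month.
Next: December 2001 → Dec 3 2001.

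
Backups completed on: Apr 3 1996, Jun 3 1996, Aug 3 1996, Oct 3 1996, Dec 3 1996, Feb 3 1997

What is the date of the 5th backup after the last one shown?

The day-of-month is always 3 (61, 61, 61, 61, 62 days between events).
So this recurs on the 3rd of every 2 months.
Next: April 1997 → Apr 3 1997.
Next: June 1997 → Jun 3 1997.
August 1997: Aug 3 1997.
October 1997: Oct 3 1997.
Next: December 1997 → Dec 3 1997.

Dec 3 1997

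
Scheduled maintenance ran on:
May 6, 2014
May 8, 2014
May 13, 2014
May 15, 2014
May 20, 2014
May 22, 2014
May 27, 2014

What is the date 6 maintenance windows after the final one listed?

Every event lands on a Tuesday or Thursday (gaps cycle 2, 5, 2, 5, 2, 5).
So the schedule is: every Tuesday and Thursday.
Next Thursday: May 29, 2014.
The following Tuesday is June 3, 2014.
Next Thursday: June 5, 2014.
Next Tuesday: June 10, 2014.
Next Thursday: June 12, 2014.
The following Tuesday is June 17, 2014.

June 17, 2014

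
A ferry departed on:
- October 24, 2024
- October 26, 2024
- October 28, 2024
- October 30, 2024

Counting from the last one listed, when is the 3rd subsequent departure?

November 5, 2024

Gaps between consecutive events: 2, 2, 2 days — a constant 2-day interval.
October 30, 2024 + 2 days = November 1, 2024.
November 1, 2024 + 2 days = November 3, 2024.
November 3, 2024 + 2 days = November 5, 2024.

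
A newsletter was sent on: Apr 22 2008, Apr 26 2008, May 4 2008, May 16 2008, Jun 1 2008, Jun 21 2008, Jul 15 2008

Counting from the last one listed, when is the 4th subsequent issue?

Nov 28 2008

Intervals are 4, 8, 12, 16, 20, 24 days — an arithmetic progression with common difference 4.
Next gap: 28 days. Jul 15 2008 + 28 days = Aug 12 2008.
Next gap: 32 days. Aug 12 2008 + 32 days = Sep 13 2008.
Next gap: 36 days. Sep 13 2008 + 36 days = Oct 19 2008.
Next gap: 40 days. Oct 19 2008 + 40 days = Nov 28 2008.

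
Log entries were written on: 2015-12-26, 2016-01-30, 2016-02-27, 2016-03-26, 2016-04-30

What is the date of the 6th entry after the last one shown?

All Saturdays; the gaps (35, 28, 28, 35) vary with month length.
This is the last Saturday of each month.
May 2016 ends with Saturday 2016-05-28.
June 2016 ends with Saturday 2016-06-25.
July 2016 ends with Saturday 2016-07-30.
Last Saturday of August 2016: 2016-08-27.
Last Saturday of September 2016: 2016-09-24.
Last Saturday of October 2016: 2016-10-29.

2016-10-29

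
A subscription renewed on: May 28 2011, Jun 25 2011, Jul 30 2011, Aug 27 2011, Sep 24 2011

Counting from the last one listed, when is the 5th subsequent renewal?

Every date is a Saturday; gaps 28, 35, 28, 28 days.
Each is the last Saturday of its month (at least one falls on the 29th or later, ruling out '4th Saturday').
October 2011 ends with Saturday Oct 29 2011.
Last Saturday of November 2011: Nov 26 2011.
Last Saturday of December 2011: Dec 31 2011.
Last Saturday of January 2012: Jan 28 2012.
February 2012 ends with Saturday Feb 25 2012.

Feb 25 2012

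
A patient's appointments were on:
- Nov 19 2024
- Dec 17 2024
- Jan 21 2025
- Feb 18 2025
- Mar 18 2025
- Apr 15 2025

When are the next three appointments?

May 20 2025, Jun 17 2025, Jul 15 2025

These are Tuesdays at 28- or 35-day spacing (28, 35, 28, 28, 28).
The pattern: 3rd Tuesday of the month.
May 2025 — 3rd Tuesday is May 20 2025.
June 2025 — 3rd Tuesday is Jun 17 2025.
July 2025 — 3rd Tuesday is Jul 15 2025.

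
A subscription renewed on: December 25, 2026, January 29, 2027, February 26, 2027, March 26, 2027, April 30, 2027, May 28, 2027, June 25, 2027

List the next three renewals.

These are Fridays with 35, 28, 28, 35, 28, 28-day gaps.
Each is the final Friday of its month — January 29, 2027 is past the 28th, so '4th Friday' doesn't fit.
July 2027 ends with Friday July 30, 2027.
August 2027 ends with Friday August 27, 2027.
September 2027 ends with Friday September 24, 2027.

July 30, 2027; August 27, 2027; September 24, 2027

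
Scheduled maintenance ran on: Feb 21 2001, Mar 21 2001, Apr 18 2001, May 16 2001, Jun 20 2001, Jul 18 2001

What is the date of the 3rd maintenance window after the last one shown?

Oct 17 2001

All dates are Wednesdays, 28, 28, 28, 35, 28 days apart.
Specifically, the 3rd Wednesday of each month.
3rd Wednesday of August 2001: Aug 15 2001.
September 2001 — 3rd Wednesday is Sep 19 2001.
3rd Wednesday of October 2001: Oct 17 2001.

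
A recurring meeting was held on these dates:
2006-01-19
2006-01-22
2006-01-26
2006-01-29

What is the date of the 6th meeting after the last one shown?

2006-02-19

Gaps: 3, 4, 3 days — not constant, but cyclic with period 2.
The events fall on every Thursday and Sunday.
Next Thursday: 2006-02-02.
The following Sunday is 2006-02-05.
Next Thursday: 2006-02-09.
The following Sunday is 2006-02-12.
Next Thursday: 2006-02-16.
Next Sunday: 2006-02-19.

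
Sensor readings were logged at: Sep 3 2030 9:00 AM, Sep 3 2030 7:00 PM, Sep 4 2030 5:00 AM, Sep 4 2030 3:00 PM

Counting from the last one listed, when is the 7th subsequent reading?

Sep 7 2030 1:00 PM

Gaps: 10, 10, 10 hours — each event is 10 hours after the previous one.
Sep 4 2030 3:00 PM + 10 h = Sep 5 2030 1:00 AM.
Sep 5 2030 1:00 AM + 10 h = Sep 5 2030 11:00 AM.
Sep 5 2030 11:00 AM + 10 h = Sep 5 2030 9:00 PM.
Sep 5 2030 9:00 PM + 10 h = Sep 6 2030 7:00 AM.
Sep 6 2030 7:00 AM + 10 h = Sep 6 2030 5:00 PM.
Sep 6 2030 5:00 PM + 10 h = Sep 7 2030 3:00 AM.
Sep 7 2030 3:00 AM + 10 h = Sep 7 2030 1:00 PM.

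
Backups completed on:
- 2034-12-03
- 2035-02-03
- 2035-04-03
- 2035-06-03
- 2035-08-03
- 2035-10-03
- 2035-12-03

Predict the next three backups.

2036-02-03, 2036-04-03, 2036-06-03

Gaps: 62, 59, 61, 61, 61, 61 days — not constant. Every event is on the 3rd of the month.
Pattern: the 3rd of every 2 months.
February 2036: 2036-02-03.
Next: April 2036 → 2036-04-03.
June 2036: 2036-06-03.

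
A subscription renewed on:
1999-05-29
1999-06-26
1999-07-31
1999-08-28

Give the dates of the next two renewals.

1999-09-25, 1999-10-30

All Saturdays; the gaps (28, 35, 28) vary with month length.
This is the last Saturday of each month.
Last Saturday of September 1999: 1999-09-25.
October 1999 ends with Saturday 1999-10-30.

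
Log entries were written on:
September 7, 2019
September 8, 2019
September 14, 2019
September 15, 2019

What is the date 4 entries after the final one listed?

September 29, 2019

Every event lands on a Saturday or Sunday (gaps cycle 1, 6, 1).
So the schedule is: every Saturday and Sunday.
Next Saturday: September 21, 2019.
The following Sunday is September 22, 2019.
The following Saturday is September 28, 2019.
Next Sunday: September 29, 2019.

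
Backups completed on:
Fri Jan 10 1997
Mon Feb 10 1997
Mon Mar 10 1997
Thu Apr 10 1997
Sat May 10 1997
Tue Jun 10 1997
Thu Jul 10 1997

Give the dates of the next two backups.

Gaps: 31, 28, 31, 30, 31, 30 days — not constant. Every event is on the 10th of the month.
Pattern: the 10th of each month.
Next: August 1997 → Sun Aug 10 1997.
Next: September 1997 → Wed Sep 10 1997.

Sun Aug 10 1997, Wed Sep 10 1997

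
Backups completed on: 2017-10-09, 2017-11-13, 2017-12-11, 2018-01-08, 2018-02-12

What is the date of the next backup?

Gaps: 35, 28, 28, 35 days — a mix of 28 and 35. Every date is a Monday.
Each is the 2nd Monday of its month.
2nd Monday of March 2018: 2018-03-12.

2018-03-12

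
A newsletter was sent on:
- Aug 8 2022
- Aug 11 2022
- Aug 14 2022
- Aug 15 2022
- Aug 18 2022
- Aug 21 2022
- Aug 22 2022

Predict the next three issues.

The gap pattern 3, 3, 1, 3, 3, 1 repeats every 3 events.
These are the Mondays, Thursdays and Sundays of each week.
Next Thursday: Aug 25 2022.
The following Sunday is Aug 28 2022.
Next Monday: Aug 29 2022.

Aug 25 2022, Aug 28 2022, Aug 29 2022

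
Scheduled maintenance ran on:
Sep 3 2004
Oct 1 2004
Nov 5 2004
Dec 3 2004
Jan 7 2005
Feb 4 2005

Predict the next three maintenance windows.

All dates are Fridays, 28, 35, 28, 35, 28 days apart.
Specifically, the 1st Friday of each month.
March 2005 — 1st Friday is Mar 4 2005.
1st Friday of April 2005: Apr 1 2005.
May 2005 — 1st Friday is May 6 2005.

Mar 4 2005, Apr 1 2005, May 6 2005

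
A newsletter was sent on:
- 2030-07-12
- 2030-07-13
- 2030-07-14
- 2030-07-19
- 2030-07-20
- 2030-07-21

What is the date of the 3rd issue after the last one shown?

Gaps: 1, 1, 5, 1, 1 days — not constant, but cyclic with period 3.
The events fall on every Friday, Saturday and Sunday.
Next Friday: 2030-07-26.
Next Saturday: 2030-07-27.
Next Sunday: 2030-07-28.

2030-07-28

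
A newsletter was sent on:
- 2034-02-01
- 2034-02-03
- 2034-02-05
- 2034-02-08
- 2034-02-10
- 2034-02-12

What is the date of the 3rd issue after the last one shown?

Every event lands on a Wednesday or Friday or Sunday (gaps cycle 2, 2, 3, 2, 2).
So the schedule is: every Wednesday, Friday and Sunday.
Next Wednesday: 2034-02-15.
Next Friday: 2034-02-17.
The following Sunday is 2034-02-19.

2034-02-19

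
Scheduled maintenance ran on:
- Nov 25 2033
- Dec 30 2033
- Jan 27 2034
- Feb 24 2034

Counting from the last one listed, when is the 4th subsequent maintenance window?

Jun 30 2034

Every date is a Friday; gaps 35, 28, 28 days.
Each is the last Friday of its month (at least one falls on the 29th or later, ruling out '4th Friday').
Last Friday of March 2034: Mar 31 2034.
April 2034 ends with Friday Apr 28 2034.
Last Friday of May 2034: May 26 2034.
June 2034 ends with Friday Jun 30 2034.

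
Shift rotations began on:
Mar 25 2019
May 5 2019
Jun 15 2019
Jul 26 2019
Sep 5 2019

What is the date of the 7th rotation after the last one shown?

Gaps between consecutive events: 41, 41, 41, 41 days — a constant 41-day interval.
Sep 5 2019 + 41 days = Oct 16 2019.
Oct 16 2019 + 41 days = Nov 26 2019.
Nov 26 2019 + 41 days = Jan 6 2020.
Jan 6 2020 + 41 days = Feb 16 2020.
Feb 16 2020 + 41 days = Mar 28 2020.
Mar 28 2020 + 41 days = May 8 2020.
May 8 2020 + 41 days = Jun 18 2020.

Jun 18 2020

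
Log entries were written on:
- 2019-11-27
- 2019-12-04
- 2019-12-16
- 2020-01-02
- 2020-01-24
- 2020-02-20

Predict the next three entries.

2020-03-23, 2020-04-29, 2020-06-10

Intervals are 7, 12, 17, 22, 27 days — an arithmetic progression with common difference 5.
Next gap: 32 days. 2020-02-20 + 32 days = 2020-03-23.
Next gap: 37 days. 2020-03-23 + 37 days = 2020-04-29.
Next gap: 42 days. 2020-04-29 + 42 days = 2020-06-10.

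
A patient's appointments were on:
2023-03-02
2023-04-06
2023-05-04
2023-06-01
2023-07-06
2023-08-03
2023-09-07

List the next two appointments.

These are Thursdays at 28- or 35-day spacing (35, 28, 28, 35, 28, 35).
The pattern: 1st Thursday of the month.
October 2023 — 1st Thursday is 2023-10-05.
1st Thursday of November 2023: 2023-11-02.

2023-10-05, 2023-11-02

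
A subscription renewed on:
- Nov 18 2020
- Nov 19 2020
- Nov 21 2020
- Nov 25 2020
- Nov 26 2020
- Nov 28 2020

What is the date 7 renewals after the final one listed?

Gaps: 1, 2, 4, 1, 2 days — not constant, but cyclic with period 3.
The events fall on every Wednesday, Thursday and Saturday.
The following Wednesday is Dec 2 2020.
Next Thursday: Dec 3 2020.
The following Saturday is Dec 5 2020.
The following Wednesday is Dec 9 2020.
Next Thursday: Dec 10 2020.
Next Saturday: Dec 12 2020.
The following Wednesday is Dec 16 2020.

Dec 16 2020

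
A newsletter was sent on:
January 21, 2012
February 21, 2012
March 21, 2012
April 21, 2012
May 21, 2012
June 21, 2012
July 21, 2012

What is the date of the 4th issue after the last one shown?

November 21, 2012

Gaps: 31, 29, 31, 30, 31, 30 days — not constant. Every event is on the 21st of the month.
Pattern: the 21st of each month.
August 2012: August 21, 2012.
Next: September 2012 → September 21, 2012.
October 2012: October 21, 2012.
Next: November 2012 → November 21, 2012.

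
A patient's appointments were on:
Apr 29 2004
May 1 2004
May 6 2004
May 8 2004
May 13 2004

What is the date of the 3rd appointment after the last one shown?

Gaps: 2, 5, 2, 5 days — not constant, but cyclic with period 2.
The events fall on every Thursday and Saturday.
Next Saturday: May 15 2004.
Next Thursday: May 20 2004.
Next Saturday: May 22 2004.

May 22 2004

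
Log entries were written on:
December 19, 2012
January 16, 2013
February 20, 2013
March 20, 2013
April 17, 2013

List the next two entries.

These are Wednesdays at 28- or 35-day spacing (28, 35, 28, 28).
The pattern: 3rd Wednesday of the month.
May 2013 — 3rd Wednesday is May 15, 2013.
3rd Wednesday of June 2013: June 19, 2013.

May 15, 2013; June 19, 2013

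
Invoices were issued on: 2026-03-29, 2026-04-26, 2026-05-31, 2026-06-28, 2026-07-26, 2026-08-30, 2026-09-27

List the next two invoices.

2026-10-25, 2026-11-29

Every date is a Sunday; gaps 28, 35, 28, 28, 35, 28 days.
Each is the last Sunday of its month (at least one falls on the 29th or later, ruling out '4th Sunday').
Last Sunday of October 2026: 2026-10-25.
November 2026 ends with Sunday 2026-11-29.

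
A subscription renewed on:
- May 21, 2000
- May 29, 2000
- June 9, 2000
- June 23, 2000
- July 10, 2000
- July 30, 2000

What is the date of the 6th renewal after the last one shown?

January 29, 2001

Intervals are 8, 11, 14, 17, 20 days — an arithmetic progression with common difference 3.
Next gap: 23 days. July 30, 2000 + 23 days = August 22, 2000.
Next gap: 26 days. August 22, 2000 + 26 days = September 17, 2000.
Next gap: 29 days. September 17, 2000 + 29 days = October 16, 2000.
Next gap: 32 days. October 16, 2000 + 32 days = November 17, 2000.
Next gap: 35 days. November 17, 2000 + 35 days = December 22, 2000.
Next gap: 38 days. December 22, 2000 + 38 days = January 29, 2001.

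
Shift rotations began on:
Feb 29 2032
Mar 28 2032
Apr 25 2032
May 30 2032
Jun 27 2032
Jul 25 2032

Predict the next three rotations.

Aug 29 2032, Sep 26 2032, Oct 31 2032

Every date is a Sunday; gaps 28, 28, 35, 28, 28 days.
Each is the last Sunday of its month (at least one falls on the 29th or later, ruling out '4th Sunday').
Last Sunday of August 2032: Aug 29 2032.
Last Sunday of September 2032: Sep 26 2032.
October 2032 ends with Sunday Oct 31 2032.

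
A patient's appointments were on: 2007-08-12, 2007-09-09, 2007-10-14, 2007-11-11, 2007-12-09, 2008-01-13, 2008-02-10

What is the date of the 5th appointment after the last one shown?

All dates are Sundays, 28, 35, 28, 28, 35, 28 days apart.
Specifically, the 2nd Sunday of each month.
2nd Sunday of March 2008: 2008-03-09.
2nd Sunday of April 2008: 2008-04-13.
May 2008 — 2nd Sunday is 2008-05-11.
June 2008 — 2nd Sunday is 2008-06-08.
2nd Sunday of July 2008: 2008-07-13.

2008-07-13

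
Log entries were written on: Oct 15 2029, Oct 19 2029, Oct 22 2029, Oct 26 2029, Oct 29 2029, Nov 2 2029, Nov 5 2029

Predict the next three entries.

Gaps: 4, 3, 4, 3, 4, 3 days — not constant, but cyclic with period 2.
The events fall on every Monday and Friday.
Next Friday: Nov 9 2029.
Next Monday: Nov 12 2029.
Next Friday: Nov 16 2029.

Nov 9 2029, Nov 12 2029, Nov 16 2029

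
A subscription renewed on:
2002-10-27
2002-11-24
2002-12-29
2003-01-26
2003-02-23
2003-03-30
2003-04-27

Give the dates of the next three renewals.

All Sundays; the gaps (28, 35, 28, 28, 35, 28) vary with month length.
This is the last Sunday of each month.
Last Sunday of May 2003: 2003-05-25.
Last Sunday of June 2003: 2003-06-29.
Last Sunday of July 2003: 2003-07-27.

2003-05-25, 2003-06-29, 2003-07-27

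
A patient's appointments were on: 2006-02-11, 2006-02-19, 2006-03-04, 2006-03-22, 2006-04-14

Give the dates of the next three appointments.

2006-05-12, 2006-06-14, 2006-07-22

Gaps: 8, 13, 18, 23 days — each gap is 5 larger than the previous one.
Next gap: 28 days. 2006-04-14 + 28 days = 2006-05-12.
Next gap: 33 days. 2006-05-12 + 33 days = 2006-06-14.
Next gap: 38 days. 2006-06-14 + 38 days = 2006-07-22.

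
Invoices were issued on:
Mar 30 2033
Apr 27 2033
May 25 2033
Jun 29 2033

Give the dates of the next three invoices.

Jul 27 2033, Aug 31 2033, Sep 28 2033

Every date is a Wednesday; gaps 28, 28, 35 days.
Each is the last Wednesday of its month (at least one falls on the 29th or later, ruling out '4th Wednesday').
Last Wednesday of July 2033: Jul 27 2033.
Last Wednesday of August 2033: Aug 31 2033.
September 2033 ends with Wednesday Sep 28 2033.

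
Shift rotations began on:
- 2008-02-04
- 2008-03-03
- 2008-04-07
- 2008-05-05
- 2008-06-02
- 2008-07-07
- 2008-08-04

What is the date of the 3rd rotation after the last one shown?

Gaps: 28, 35, 28, 28, 35, 28 days — a mix of 28 and 35. Every date is a Monday.
Each is the 1st Monday of its month.
September 2008 — 1st Monday is 2008-09-01.
1st Monday of October 2008: 2008-10-06.
November 2008 — 1st Monday is 2008-11-03.

2008-11-03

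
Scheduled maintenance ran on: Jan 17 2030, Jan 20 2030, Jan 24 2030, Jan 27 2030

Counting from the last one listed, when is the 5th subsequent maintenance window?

Gaps: 3, 4, 3 days — not constant, but cyclic with period 2.
The events fall on every Thursday and Sunday.
The following Thursday is Jan 31 2030.
The following Sunday is Feb 3 2030.
Next Thursday: Feb 7 2030.
Next Sunday: Feb 10 2030.
The following Thursday is Feb 14 2030.

Feb 14 2030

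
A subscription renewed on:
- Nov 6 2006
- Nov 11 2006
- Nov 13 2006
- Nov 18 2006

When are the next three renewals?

Nov 20 2006, Nov 25 2006, Nov 27 2006

Every event lands on a Monday or Saturday (gaps cycle 5, 2, 5).
So the schedule is: every Monday and Saturday.
The following Monday is Nov 20 2006.
The following Saturday is Nov 25 2006.
Next Monday: Nov 27 2006.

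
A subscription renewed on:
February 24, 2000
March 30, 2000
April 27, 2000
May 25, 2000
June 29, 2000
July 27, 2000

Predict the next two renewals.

Every date is a Thursday; gaps 35, 28, 28, 35, 28 days.
Each is the last Thursday of its month (at least one falls on the 29th or later, ruling out '4th Thursday').
August 2000 ends with Thursday August 31, 2000.
September 2000 ends with Thursday September 28, 2000.

August 31, 2000; September 28, 2000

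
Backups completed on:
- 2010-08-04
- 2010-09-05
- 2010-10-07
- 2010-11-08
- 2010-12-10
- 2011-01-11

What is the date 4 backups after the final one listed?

Gaps between consecutive events: 32, 32, 32, 32, 32 days — a constant 32-day interval.
2011-01-11 + 32 days = 2011-02-12.
2011-02-12 + 32 days = 2011-03-16.
2011-03-16 + 32 days = 2011-04-17.
2011-04-17 + 32 days = 2011-05-19.

2011-05-19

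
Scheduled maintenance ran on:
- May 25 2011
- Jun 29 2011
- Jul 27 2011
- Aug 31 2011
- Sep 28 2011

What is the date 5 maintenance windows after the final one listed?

Feb 29 2012

These are Wednesdays with 35, 28, 35, 28-day gaps.
Each is the final Wednesday of its month — Jun 29 2011 is past the 28th, so '4th Wednesday' doesn't fit.
Last Wednesday of October 2011: Oct 26 2011.
Last Wednesday of November 2011: Nov 30 2011.
December 2011 ends with Wednesday Dec 28 2011.
January 2012 ends with Wednesday Jan 25 2012.
February 2012 ends with Wednesday Feb 29 2012.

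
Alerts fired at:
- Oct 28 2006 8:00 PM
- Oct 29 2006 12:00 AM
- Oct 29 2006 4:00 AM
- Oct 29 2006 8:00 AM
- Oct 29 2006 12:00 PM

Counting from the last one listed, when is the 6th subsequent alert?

Gaps: 4, 4, 4, 4 hours — each event is 4 hours after the previous one.
Oct 29 2006 12:00 PM + 4 h = Oct 29 2006 4:00 PM.
Oct 29 2006 4:00 PM + 4 h = Oct 29 2006 8:00 PM.
Oct 29 2006 8:00 PM + 4 h = Oct 30 2006 12:00 AM.
Oct 30 2006 12:00 AM + 4 h = Oct 30 2006 4:00 AM.
Oct 30 2006 4:00 AM + 4 h = Oct 30 2006 8:00 AM.
Oct 30 2006 8:00 AM + 4 h = Oct 30 2006 12:00 PM.

Oct 30 2006 12:00 PM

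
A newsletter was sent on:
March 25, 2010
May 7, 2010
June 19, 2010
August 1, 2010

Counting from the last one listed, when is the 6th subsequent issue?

Every event comes 43 days after the last (43, 43, 43).
August 1, 2010 + 43 days = September 13, 2010.
September 13, 2010 + 43 days = October 26, 2010.
October 26, 2010 + 43 days = December 8, 2010.
December 8, 2010 + 43 days = January 20, 2011.
January 20, 2011 + 43 days = March 4, 2011.
March 4, 2011 + 43 days = April 16, 2011.

April 16, 2011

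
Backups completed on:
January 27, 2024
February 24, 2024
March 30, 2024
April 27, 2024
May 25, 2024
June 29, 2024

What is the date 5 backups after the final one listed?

These are Saturdays with 28, 35, 28, 28, 35-day gaps.
Each is the final Saturday of its month — March 30, 2024 is past the 28th, so '4th Saturday' doesn't fit.
Last Saturday of July 2024: July 27, 2024.
Last Saturday of August 2024: August 31, 2024.
Last Saturday of September 2024: September 28, 2024.
Last Saturday of October 2024: October 26, 2024.
Last Saturday of November 2024: November 30, 2024.

November 30, 2024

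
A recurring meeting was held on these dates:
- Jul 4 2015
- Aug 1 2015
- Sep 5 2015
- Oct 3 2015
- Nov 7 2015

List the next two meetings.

Gaps: 28, 35, 28, 35 days — a mix of 28 and 35. Every date is a Saturday.
Each is the 1st Saturday of its month.
1st Saturday of December 2015: Dec 5 2015.
1st Saturday of January 2016: Jan 2 2016.

Dec 5 2015, Jan 2 2016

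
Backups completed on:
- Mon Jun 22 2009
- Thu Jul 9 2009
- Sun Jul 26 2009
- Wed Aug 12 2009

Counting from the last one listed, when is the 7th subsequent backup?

The spacing is 17, 17, 17 days — always 17 days.
Wed Aug 12 2009 + 17 days = Sat Aug 29 2009.
Sat Aug 29 2009 + 17 days = Tue Sep 15 2009.
Tue Sep 15 2009 + 17 days = Fri Oct 2 2009.
Fri Oct 2 2009 + 17 days = Mon Oct 19 2009.
Mon Oct 19 2009 + 17 days = Thu Nov 5 2009.
Thu Nov 5 2009 + 17 days = Sun Nov 22 2009.
Sun Nov 22 2009 + 17 days = Wed Dec 9 2009.

Wed Dec 9 2009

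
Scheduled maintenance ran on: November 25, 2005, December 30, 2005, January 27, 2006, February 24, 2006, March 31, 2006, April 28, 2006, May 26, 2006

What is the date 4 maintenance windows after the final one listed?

These are Fridays with 35, 28, 28, 35, 28, 28-day gaps.
Each is the final Friday of its month — December 30, 2005 is past the 28th, so '4th Friday' doesn't fit.
June 2006 ends with Friday June 30, 2006.
Last Friday of July 2006: July 28, 2006.
Last Friday of August 2006: August 25, 2006.
September 2006 ends with Friday September 29, 2006.

September 29, 2006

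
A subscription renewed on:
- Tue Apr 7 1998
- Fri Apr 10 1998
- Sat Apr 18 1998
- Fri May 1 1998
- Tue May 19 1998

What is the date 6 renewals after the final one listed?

Fri Dec 18 1998

The spacing grows by 5 each time: 3, 8, 13, 18 days.
Next gap: 23 days. Tue May 19 1998 + 23 days = Thu Jun 11 1998.
Next gap: 28 days. Thu Jun 11 1998 + 28 days = Thu Jul 9 1998.
Next gap: 33 days. Thu Jul 9 1998 + 33 days = Tue Aug 11 1998.
Next gap: 38 days. Tue Aug 11 1998 + 38 days = Fri Sep 18 1998.
Next gap: 43 days. Fri Sep 18 1998 + 43 days = Sat Oct 31 1998.
Next gap: 48 days. Sat Oct 31 1998 + 48 days = Fri Dec 18 1998.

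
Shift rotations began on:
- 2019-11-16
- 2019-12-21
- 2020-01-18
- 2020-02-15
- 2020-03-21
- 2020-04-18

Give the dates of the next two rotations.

These are Saturdays at 28- or 35-day spacing (35, 28, 28, 35, 28).
The pattern: 3rd Saturday of the month.
3rd Saturday of May 2020: 2020-05-16.
June 2020 — 3rd Saturday is 2020-06-20.

2020-05-16, 2020-06-20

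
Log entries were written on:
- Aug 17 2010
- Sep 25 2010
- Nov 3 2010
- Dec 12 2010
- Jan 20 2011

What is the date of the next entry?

Feb 28 2011

Gaps between consecutive events: 39, 39, 39, 39 days — a constant 39-day interval.
Jan 20 2011 + 39 days = Feb 28 2011.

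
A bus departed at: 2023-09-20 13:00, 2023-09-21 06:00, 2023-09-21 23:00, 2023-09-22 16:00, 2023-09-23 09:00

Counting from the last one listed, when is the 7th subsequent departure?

2023-09-28 08:00

The interval is a steady 17 hours (17, 17, 17, 17).
2023-09-23 09:00 + 17 h = 2023-09-24 02:00.
2023-09-24 02:00 + 17 h = 2023-09-24 19:00.
2023-09-24 19:00 + 17 h = 2023-09-25 12:00.
2023-09-25 12:00 + 17 h = 2023-09-26 05:00.
2023-09-26 05:00 + 17 h = 2023-09-26 22:00.
2023-09-26 22:00 + 17 h = 2023-09-27 15:00.
2023-09-27 15:00 + 17 h = 2023-09-28 08:00.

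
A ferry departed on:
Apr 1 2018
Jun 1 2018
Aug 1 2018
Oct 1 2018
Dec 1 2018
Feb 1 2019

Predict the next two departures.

Apr 1 2019, Jun 1 2019

The day-of-month is always 1 (61, 61, 61, 61, 62 days between events).
So this recurs on the 1st of every 2 months.
April 2019: Apr 1 2019.
June 2019: Jun 1 2019.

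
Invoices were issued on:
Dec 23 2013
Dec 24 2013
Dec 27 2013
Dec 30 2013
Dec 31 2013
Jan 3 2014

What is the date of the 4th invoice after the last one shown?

The gap pattern 1, 3, 3, 1, 3 repeats every 3 events.
These are the Mondays, Tuesdays and Fridays of each week.
The following Monday is Jan 6 2014.
The following Tuesday is Jan 7 2014.
The following Friday is Jan 10 2014.
Next Monday: Jan 13 2014.

Jan 13 2014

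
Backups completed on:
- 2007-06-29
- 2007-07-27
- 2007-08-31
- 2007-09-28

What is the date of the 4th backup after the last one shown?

These are Fridays with 28, 35, 28-day gaps.
Each is the final Friday of its month — 2007-06-29 is past the 28th, so '4th Friday' doesn't fit.
October 2007 ends with Friday 2007-10-26.
Last Friday of November 2007: 2007-11-30.
Last Friday of December 2007: 2007-12-28.
Last Friday of January 2008: 2008-01-25.

2008-01-25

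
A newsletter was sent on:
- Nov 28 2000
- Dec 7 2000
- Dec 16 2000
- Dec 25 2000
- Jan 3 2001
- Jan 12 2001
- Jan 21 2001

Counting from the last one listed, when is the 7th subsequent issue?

Mar 25 2001

Gaps between consecutive events: 9, 9, 9, 9, 9, 9 days — a constant 9-day interval.
Jan 21 2001 + 9 days = Jan 30 2001.
Jan 30 2001 + 9 days = Feb 8 2001.
Feb 8 2001 + 9 days = Feb 17 2001.
Feb 17 2001 + 9 days = Feb 26 2001.
Feb 26 2001 + 9 days = Mar 7 2001.
Mar 7 2001 + 9 days = Mar 16 2001.
Mar 16 2001 + 9 days = Mar 25 2001.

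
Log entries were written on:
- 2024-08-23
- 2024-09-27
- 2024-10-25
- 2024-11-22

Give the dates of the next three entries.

2024-12-27, 2025-01-24, 2025-02-28

These are Fridays at 28- or 35-day spacing (35, 28, 28).
The pattern: 4th Friday of the month.
4th Friday of December 2024: 2024-12-27.
4th Friday of January 2025: 2025-01-24.
4th Friday of February 2025: 2025-02-28.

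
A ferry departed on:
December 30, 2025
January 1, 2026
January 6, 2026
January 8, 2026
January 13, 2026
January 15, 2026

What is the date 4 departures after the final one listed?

January 29, 2026

Every event lands on a Tuesday or Thursday (gaps cycle 2, 5, 2, 5, 2).
So the schedule is: every Tuesday and Thursday.
The following Tuesday is January 20, 2026.
The following Thursday is January 22, 2026.
Next Tuesday: January 27, 2026.
Next Thursday: January 29, 2026.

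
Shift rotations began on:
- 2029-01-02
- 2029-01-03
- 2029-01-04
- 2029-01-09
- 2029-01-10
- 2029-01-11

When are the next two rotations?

2029-01-16, 2029-01-17

The gap pattern 1, 1, 5, 1, 1 repeats every 3 events.
These are the Tuesdays, Wednesdays and Thursdays of each week.
Next Tuesday: 2029-01-16.
Next Wednesday: 2029-01-17.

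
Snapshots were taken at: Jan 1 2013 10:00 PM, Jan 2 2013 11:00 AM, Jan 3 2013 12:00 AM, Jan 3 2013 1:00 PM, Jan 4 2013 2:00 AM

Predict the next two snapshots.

Jan 4 2013 3:00 PM, Jan 5 2013 4:00 AM

Spacing: 13, 13, 13, 13 h — constant 13 h.
Jan 4 2013 2:00 AM + 13 h = Jan 4 2013 3:00 PM.
Jan 4 2013 3:00 PM + 13 h = Jan 5 2013 4:00 AM.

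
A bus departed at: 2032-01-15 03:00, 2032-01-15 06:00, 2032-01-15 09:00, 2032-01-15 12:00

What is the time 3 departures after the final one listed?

The interval is a steady 3 hours (3, 3, 3).
2032-01-15 12:00 + 3 h = 2032-01-15 15:00.
2032-01-15 15:00 + 3 h = 2032-01-15 18:00.
2032-01-15 18:00 + 3 h = 2032-01-15 21:00.

2032-01-15 21:00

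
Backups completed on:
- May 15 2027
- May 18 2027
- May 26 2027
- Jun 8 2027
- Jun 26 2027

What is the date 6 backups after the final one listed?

Intervals are 3, 8, 13, 18 days — an arithmetic progression with common difference 5.
Next gap: 23 days. Jun 26 2027 + 23 days = Jul 19 2027.
Next gap: 28 days. Jul 19 2027 + 28 days = Aug 16 2027.
Next gap: 33 days. Aug 16 2027 + 33 days = Sep 18 2027.
Next gap: 38 days. Sep 18 2027 + 38 days = Oct 26 2027.
Next gap: 43 days. Oct 26 2027 + 43 days = Dec 8 2027.
Next gap: 48 days. Dec 8 2027 + 48 days = Jan 25 2028.

Jan 25 2028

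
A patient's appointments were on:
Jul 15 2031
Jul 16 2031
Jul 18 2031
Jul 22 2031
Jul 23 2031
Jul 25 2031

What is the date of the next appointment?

Every event lands on a Tuesday or Wednesday or Friday (gaps cycle 1, 2, 4, 1, 2).
So the schedule is: every Tuesday, Wednesday and Friday.
The following Tuesday is Jul 29 2031.

Jul 29 2031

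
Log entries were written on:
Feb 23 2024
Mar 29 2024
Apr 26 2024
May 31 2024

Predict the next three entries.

Jun 28 2024, Jul 26 2024, Aug 30 2024

All Fridays; the gaps (35, 28, 35) vary with month length.
This is the last Friday of each month.
Last Friday of June 2024: Jun 28 2024.
Last Friday of July 2024: Jul 26 2024.
Last Friday of August 2024: Aug 30 2024.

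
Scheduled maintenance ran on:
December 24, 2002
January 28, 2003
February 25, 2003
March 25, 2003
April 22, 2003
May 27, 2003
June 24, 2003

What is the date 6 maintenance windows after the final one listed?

Gaps: 35, 28, 28, 28, 35, 28 days — a mix of 28 and 35. Every date is a Tuesday.
Each is the 4th Tuesday of its month.
4th Tuesday of July 2003: July 22, 2003.
4th Tuesday of August 2003: August 26, 2003.
September 2003 — 4th Tuesday is September 23, 2003.
October 2003 — 4th Tuesday is October 28, 2003.
November 2003 — 4th Tuesday is November 25, 2003.
4th Tuesday of December 2003: December 23, 2003.

December 23, 2003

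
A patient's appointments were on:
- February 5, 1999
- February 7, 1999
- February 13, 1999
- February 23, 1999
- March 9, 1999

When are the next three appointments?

The spacing grows by 4 each time: 2, 6, 10, 14 days.
Next gap: 18 days. March 9, 1999 + 18 days = March 27, 1999.
Next gap: 22 days. March 27, 1999 + 22 days = April 18, 1999.
Next gap: 26 days. April 18, 1999 + 26 days = May 14, 1999.

March 27, 1999; April 18, 1999; May 14, 1999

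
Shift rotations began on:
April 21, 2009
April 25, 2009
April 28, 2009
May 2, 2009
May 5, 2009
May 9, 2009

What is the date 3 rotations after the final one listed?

May 19, 2009

Every event lands on a Tuesday or Saturday (gaps cycle 4, 3, 4, 3, 4).
So the schedule is: every Tuesday and Saturday.
Next Tuesday: May 12, 2009.
Next Saturday: May 16, 2009.
Next Tuesday: May 19, 2009.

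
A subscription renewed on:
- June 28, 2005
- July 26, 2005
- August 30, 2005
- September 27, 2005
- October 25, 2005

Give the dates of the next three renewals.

November 29, 2005; December 27, 2005; January 31, 2006

Every date is a Tuesday; gaps 28, 35, 28, 28 days.
Each is the last Tuesday of its month (at least one falls on the 29th or later, ruling out '4th Tuesday').
November 2005 ends with Tuesday November 29, 2005.
December 2005 ends with Tuesday December 27, 2005.
January 2006 ends with Tuesday January 31, 2006.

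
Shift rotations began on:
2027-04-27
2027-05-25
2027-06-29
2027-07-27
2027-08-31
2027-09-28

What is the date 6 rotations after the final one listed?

All Tuesdays; the gaps (28, 35, 28, 35, 28) vary with month length.
This is the last Tuesday of each month.
October 2027 ends with Tuesday 2027-10-26.
November 2027 ends with Tuesday 2027-11-30.
Last Tuesday of December 2027: 2027-12-28.
Last Tuesday of January 2028: 2028-01-25.
February 2028 ends with Tuesday 2028-02-29.
March 2028 ends with Tuesday 2028-03-28.

2028-03-28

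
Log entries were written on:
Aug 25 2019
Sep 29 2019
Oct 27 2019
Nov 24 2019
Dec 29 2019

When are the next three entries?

All Sundays; the gaps (35, 28, 28, 35) vary with month length.
This is the last Sunday of each month.
January 2020 ends with Sunday Jan 26 2020.
Last Sunday of February 2020: Feb 23 2020.
Last Sunday of March 2020: Mar 29 2020.

Jan 26 2020, Feb 23 2020, Mar 29 2020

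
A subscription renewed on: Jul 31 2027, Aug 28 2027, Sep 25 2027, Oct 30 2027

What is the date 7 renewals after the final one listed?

Every date is a Saturday; gaps 28, 28, 35 days.
Each is the last Saturday of its month (at least one falls on the 29th or later, ruling out '4th Saturday').
Last Saturday of November 2027: Nov 27 2027.
December 2027 ends with Saturday Dec 25 2027.
January 2028 ends with Saturday Jan 29 2028.
Last Saturday of February 2028: Feb 26 2028.
Last Saturday of March 2028: Mar 25 2028.
April 2028 ends with Saturday Apr 29 2028.
Last Saturday of May 2028: May 27 2028.

May 27 2028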